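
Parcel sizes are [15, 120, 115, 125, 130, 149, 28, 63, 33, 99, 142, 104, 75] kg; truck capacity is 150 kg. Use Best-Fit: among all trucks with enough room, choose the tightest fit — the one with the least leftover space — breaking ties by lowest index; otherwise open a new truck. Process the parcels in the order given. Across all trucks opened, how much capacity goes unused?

302

truck 1: place 15 kg, 135 kg left
truck 1: place 120 kg, 15 kg left
truck 2: place 115 kg, 35 kg left
truck 3: place 125 kg, 25 kg left
truck 4: place 130 kg, 20 kg left
truck 5: place 149 kg, 1 kg left
truck 2: place 28 kg, 7 kg left
truck 6: place 63 kg, 87 kg left
truck 6: place 33 kg, 54 kg left
truck 7: place 99 kg, 51 kg left
truck 8: place 142 kg, 8 kg left
truck 9: place 104 kg, 46 kg left
truck 10: place 75 kg, 75 kg left
10 trucks × 150 kg = 1500 kg; used 1198 kg; unused 302 kg.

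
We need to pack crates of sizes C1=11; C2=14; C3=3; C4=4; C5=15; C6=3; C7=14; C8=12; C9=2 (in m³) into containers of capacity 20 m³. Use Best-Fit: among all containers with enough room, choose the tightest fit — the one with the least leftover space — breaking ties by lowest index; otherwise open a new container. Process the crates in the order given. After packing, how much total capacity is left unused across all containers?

22

Put C1 (11 m³) in container 1; 9 m³ remain.
Put C2 (14 m³) in container 2; 6 m³ remain.
Put C3 (3 m³) in container 2; 3 m³ remain.
Put C4 (4 m³) in container 1; 5 m³ remain.
Put C5 (15 m³) in container 3; 5 m³ remain.
Put C6 (3 m³) in container 2; 0 m³ remain.
Put C7 (14 m³) in container 4; 6 m³ remain.
Put C8 (12 m³) in container 5; 8 m³ remain.
Put C9 (2 m³) in container 1; 3 m³ remain.
5 containers × 20 m³ = 100 m³; used 78 m³; unused 22 m³.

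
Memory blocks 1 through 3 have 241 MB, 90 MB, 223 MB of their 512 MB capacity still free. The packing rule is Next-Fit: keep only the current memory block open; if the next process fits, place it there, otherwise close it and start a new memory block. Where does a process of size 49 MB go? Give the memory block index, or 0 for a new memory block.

3

Next-Fit only looks at memory block 3, which has 223 MB free.
49 MB fits there.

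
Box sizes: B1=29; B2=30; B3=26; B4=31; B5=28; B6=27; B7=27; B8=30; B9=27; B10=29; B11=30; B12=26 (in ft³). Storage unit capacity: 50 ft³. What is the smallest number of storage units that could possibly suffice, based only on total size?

Total size = 29 + 30 + 26 + 31 + 28 + 27 + 27 + 30 + 27 + 29 + 30 + 26 = 340 ft³.
⌈340 / 50⌉ = 7.

7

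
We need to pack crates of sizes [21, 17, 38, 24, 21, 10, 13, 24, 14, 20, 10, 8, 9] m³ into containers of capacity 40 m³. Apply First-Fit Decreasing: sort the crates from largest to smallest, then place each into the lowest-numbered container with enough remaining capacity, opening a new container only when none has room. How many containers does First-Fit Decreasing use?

6

Sorted descending: 38, 24, 24, 21, 21, 20, 17, 14, 13, 10, 10, 9, 8.
Put 38 m³ in container 1; 2 m³ remain.
Put 24 m³ in container 2; 16 m³ remain.
Put 24 m³ in container 3; 16 m³ remain.
Put 21 m³ in container 4; 19 m³ remain.
Put 21 m³ in container 5; 19 m³ remain.
Put 20 m³ in container 6; 20 m³ remain.
Put 17 m³ in container 4; 2 m³ remain.
Put 14 m³ in container 2; 2 m³ remain.
Put 13 m³ in container 3; 3 m³ remain.
Put 10 m³ in container 5; 9 m³ remain.
Put 10 m³ in container 6; 10 m³ remain.
Put 9 m³ in container 5; 0 m³ remain.
Put 8 m³ in container 6; 2 m³ remain.
Final containers: [38] [24,14] [24,13] [21,17] [21,10,9] [20,10,8].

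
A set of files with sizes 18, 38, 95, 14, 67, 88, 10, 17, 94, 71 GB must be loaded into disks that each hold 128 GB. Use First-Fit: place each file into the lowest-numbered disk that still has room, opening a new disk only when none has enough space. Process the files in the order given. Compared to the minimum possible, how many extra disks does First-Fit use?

1

First-Fit: [18,38,14,10,17] [95] [67] [88] [94] [71] → 6 disks.
5 files exceed 64 GB (half the capacity), and no two of those can share a disk, so at least 5 disks are needed.
An optimal packing achieves that bound: [95,18,14] [94,17,10] [88,38] [71] [67] → 5 disks.
Excess: 6 − 5 = 1.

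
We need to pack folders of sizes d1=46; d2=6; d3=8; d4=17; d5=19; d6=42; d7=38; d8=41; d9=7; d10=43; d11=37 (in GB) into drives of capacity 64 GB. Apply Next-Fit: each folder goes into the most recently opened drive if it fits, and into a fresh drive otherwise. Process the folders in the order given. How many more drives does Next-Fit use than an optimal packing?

Next-Fit: [46,6,8] [17,19] [42] [38] [41,7] [43] [37] → 7 drives.
6 folders exceed 32 GB (half the capacity), and no two of those can share a drive, so at least 6 drives are needed.
An optimal packing achieves that bound: [46,17] [43,19] [42,8,7,6] [41] [38] [37] → 6 drives.
Excess: 7 − 6 = 1.

1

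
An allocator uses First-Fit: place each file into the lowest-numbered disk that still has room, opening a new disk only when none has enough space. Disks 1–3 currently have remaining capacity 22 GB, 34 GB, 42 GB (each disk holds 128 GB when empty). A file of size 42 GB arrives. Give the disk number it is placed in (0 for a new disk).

3

Disks with room: disk 3 (42 GB).
The first with room is disk 3.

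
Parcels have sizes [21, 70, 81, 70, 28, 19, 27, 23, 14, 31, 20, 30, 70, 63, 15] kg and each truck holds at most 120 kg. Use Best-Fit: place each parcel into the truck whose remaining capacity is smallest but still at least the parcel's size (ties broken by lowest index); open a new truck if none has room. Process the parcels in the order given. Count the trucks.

Put 21 kg in truck 1; 99 kg remain.
Put 70 kg in truck 1; 29 kg remain.
Put 81 kg in truck 2; 39 kg remain.
Put 70 kg in truck 3; 50 kg remain.
Put 28 kg in truck 1; 1 kg remain.
Put 19 kg in truck 2; 20 kg remain.
Put 27 kg in truck 3; 23 kg remain.
Put 23 kg in truck 3; 0 kg remain.
Put 14 kg in truck 2; 6 kg remain.
Put 31 kg in truck 4; 89 kg remain.
Put 20 kg in truck 4; 69 kg remain.
Put 30 kg in truck 4; 39 kg remain.
Put 70 kg in truck 5; 50 kg remain.
Put 63 kg in truck 6; 57 kg remain.
Put 15 kg in truck 4; 24 kg remain.

6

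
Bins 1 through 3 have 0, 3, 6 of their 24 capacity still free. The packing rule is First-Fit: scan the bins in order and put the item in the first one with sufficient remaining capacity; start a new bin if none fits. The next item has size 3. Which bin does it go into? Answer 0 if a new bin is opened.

2

Bins with room: bin 2 (3), bin 3 (6).
The first with room is bin 2.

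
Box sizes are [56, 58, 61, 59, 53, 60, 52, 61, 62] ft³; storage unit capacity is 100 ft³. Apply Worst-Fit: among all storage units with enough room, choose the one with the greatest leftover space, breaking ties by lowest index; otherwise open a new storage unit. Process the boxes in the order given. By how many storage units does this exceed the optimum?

Worst-Fit: [56] [58] [61] [59] [53] [60] [52] [61] [62] → 9 storage units.
9 boxes exceed 50 ft³ (half the capacity), and no two of those can share a storage unit, so at least 9 storage units are needed.
So 9 is already optimal.

0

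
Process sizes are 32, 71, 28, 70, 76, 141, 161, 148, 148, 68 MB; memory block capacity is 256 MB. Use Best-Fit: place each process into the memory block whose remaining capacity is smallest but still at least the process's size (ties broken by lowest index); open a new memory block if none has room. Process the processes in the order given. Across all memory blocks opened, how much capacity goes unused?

337

Put 32 MB in memory block 1; 224 MB remain.
Put 71 MB in memory block 1; 153 MB remain.
Put 28 MB in memory block 1; 125 MB remain.
Put 70 MB in memory block 1; 55 MB remain.
Put 76 MB in memory block 2; 180 MB remain.
Put 141 MB in memory block 2; 39 MB remain.
Put 161 MB in memory block 3; 95 MB remain.
Put 148 MB in memory block 4; 108 MB remain.
Put 148 MB in memory block 5; 108 MB remain.
Put 68 MB in memory block 3; 27 MB remain.
5 memory blocks × 256 MB = 1280 MB; used 943 MB; unused 337 MB.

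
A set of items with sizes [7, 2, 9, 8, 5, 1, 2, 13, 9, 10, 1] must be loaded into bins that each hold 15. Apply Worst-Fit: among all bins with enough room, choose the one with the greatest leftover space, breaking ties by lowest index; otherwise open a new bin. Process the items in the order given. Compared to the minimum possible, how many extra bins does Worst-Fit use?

Worst-Fit: [7,2,1] [9,2] [8,5] [13] [9,1] [10] → 6 bins.
Total size 67; any packing needs at least ⌈67/15⌉ = 5 bins.
An optimal packing achieves that bound: [13,2] [10,5] [9,2,1,1] [9] [8,7] → 5 bins.
Excess: 6 − 5 = 1.

1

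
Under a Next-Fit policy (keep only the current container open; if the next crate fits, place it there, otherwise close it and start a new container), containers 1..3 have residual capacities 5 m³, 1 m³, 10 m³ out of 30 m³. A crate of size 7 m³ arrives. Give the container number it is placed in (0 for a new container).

Next-Fit only looks at container 3, which has 10 m³ free.
7 m³ fits there.

3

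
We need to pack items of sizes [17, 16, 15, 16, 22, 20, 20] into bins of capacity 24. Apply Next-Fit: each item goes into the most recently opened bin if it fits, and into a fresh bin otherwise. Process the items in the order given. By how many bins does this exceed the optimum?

0

Next-Fit: [17] [16] [15] [16] [22] [20] [20] → 7 bins.
7 items exceed 12 (half the capacity), and no two of those can share a bin, so at least 7 bins are needed.
So 7 is already optimal.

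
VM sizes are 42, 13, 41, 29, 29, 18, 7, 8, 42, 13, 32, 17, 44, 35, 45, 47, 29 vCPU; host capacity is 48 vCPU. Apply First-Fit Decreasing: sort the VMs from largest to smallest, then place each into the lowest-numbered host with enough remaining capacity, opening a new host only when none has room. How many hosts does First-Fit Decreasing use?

Sorted descending: 47, 45, 44, 42, 42, 41, 35, 32, 29, 29, 29, 18, 17, 13, 13, 8, 7.
Put 47 vCPU in host 1; 1 vCPU remain.
Put 45 vCPU in host 2; 3 vCPU remain.
Put 44 vCPU in host 3; 4 vCPU remain.
Put 42 vCPU in host 4; 6 vCPU remain.
Put 42 vCPU in host 5; 6 vCPU remain.
Put 41 vCPU in host 6; 7 vCPU remain.
Put 35 vCPU in host 7; 13 vCPU remain.
Put 32 vCPU in host 8; 16 vCPU remain.
Put 29 vCPU in host 9; 19 vCPU remain.
Put 29 vCPU in host 10; 19 vCPU remain.
Put 29 vCPU in host 11; 19 vCPU remain.
Put 18 vCPU in host 9; 1 vCPU remain.
Put 17 vCPU in host 10; 2 vCPU remain.
Put 13 vCPU in host 7; 0 vCPU remain.
Put 13 vCPU in host 8; 3 vCPU remain.
Put 8 vCPU in host 11; 11 vCPU remain.
Put 7 vCPU in host 6; 0 vCPU remain.

11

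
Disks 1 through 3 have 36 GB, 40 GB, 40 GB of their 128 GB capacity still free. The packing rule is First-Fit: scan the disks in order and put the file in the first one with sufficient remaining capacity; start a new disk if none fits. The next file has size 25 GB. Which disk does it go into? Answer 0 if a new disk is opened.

1

Disks with room: disk 1 (36 GB), disk 2 (40 GB), disk 3 (40 GB).
The first with room is disk 1.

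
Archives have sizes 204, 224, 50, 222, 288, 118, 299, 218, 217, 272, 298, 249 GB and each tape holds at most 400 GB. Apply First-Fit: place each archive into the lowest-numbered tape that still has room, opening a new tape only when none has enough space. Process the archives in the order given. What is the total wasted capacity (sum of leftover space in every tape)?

1341

tape 1: place 204 GB, 196 GB left
tape 2: place 224 GB, 176 GB left
tape 1: place 50 GB, 146 GB left
tape 3: place 222 GB, 178 GB left
tape 4: place 288 GB, 112 GB left
tape 1: place 118 GB, 28 GB left
tape 5: place 299 GB, 101 GB left
tape 6: place 218 GB, 182 GB left
tape 7: place 217 GB, 183 GB left
tape 8: place 272 GB, 128 GB left
tape 9: place 298 GB, 102 GB left
tape 10: place 249 GB, 151 GB left
10 tapes × 400 GB = 4000 GB; used 2659 GB; unused 1341 GB.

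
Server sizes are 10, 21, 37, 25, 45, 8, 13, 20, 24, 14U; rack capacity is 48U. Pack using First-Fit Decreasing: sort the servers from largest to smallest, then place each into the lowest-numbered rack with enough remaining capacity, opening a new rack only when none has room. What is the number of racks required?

5 racks

Sorted descending: 45, 37, 25, 24, 21, 20, 14, 13, 10, 8.
45U → rack 1 (remaining 3U)
37U → rack 2 (remaining 11U)
25U → rack 3 (remaining 23U)
24U → rack 4 (remaining 24U)
21U → rack 3 (remaining 2U)
20U → rack 4 (remaining 4U)
14U → rack 5 (remaining 34U)
13U → rack 5 (remaining 21U)
10U → rack 2 (remaining 1U)
8U → rack 5 (remaining 13U)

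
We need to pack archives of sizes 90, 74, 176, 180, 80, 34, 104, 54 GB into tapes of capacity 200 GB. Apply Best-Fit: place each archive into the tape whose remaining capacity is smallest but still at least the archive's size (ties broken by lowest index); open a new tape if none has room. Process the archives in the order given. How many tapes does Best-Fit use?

5 tapes

90 GB → tape 1 (remaining 110 GB)
74 GB → tape 1 (remaining 36 GB)
176 GB → tape 2 (remaining 24 GB)
180 GB → tape 3 (remaining 20 GB)
80 GB → tape 4 (remaining 120 GB)
34 GB → tape 1 (remaining 2 GB)
104 GB → tape 4 (remaining 16 GB)
54 GB → tape 5 (remaining 146 GB)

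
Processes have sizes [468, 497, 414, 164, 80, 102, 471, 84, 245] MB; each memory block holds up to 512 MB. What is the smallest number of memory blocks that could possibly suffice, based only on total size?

5

Total size = 468 + 497 + 414 + 164 + 80 + 102 + 471 + 84 + 245 = 2525 MB.
⌈2525 / 512⌉ = 5.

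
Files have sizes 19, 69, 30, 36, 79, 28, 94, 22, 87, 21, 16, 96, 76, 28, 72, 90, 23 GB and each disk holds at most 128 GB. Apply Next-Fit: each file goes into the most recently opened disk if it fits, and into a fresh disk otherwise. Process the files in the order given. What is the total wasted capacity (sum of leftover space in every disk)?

19 GB → disk 1 (remaining 109 GB)
69 GB → disk 1 (remaining 40 GB)
30 GB → disk 1 (remaining 10 GB)
36 GB → disk 2 (remaining 92 GB)
79 GB → disk 2 (remaining 13 GB)
28 GB → disk 3 (remaining 100 GB)
94 GB → disk 3 (remaining 6 GB)
22 GB → disk 4 (remaining 106 GB)
87 GB → disk 4 (remaining 19 GB)
21 GB → disk 5 (remaining 107 GB)
16 GB → disk 5 (remaining 91 GB)
96 GB → disk 6 (remaining 32 GB)
76 GB → disk 7 (remaining 52 GB)
28 GB → disk 7 (remaining 24 GB)
72 GB → disk 8 (remaining 56 GB)
90 GB → disk 9 (remaining 38 GB)
23 GB → disk 9 (remaining 15 GB)
9 disks × 128 GB = 1152 GB; used 886 GB; unused 266 GB.

266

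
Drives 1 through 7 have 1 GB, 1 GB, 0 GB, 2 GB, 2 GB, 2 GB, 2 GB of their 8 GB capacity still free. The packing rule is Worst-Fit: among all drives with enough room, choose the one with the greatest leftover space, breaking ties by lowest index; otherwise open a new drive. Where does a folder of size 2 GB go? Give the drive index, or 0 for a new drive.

Drives with room: drive 4 (2 GB), drive 5 (2 GB), drive 6 (2 GB), drive 7 (2 GB).
Most room is drive 4 with 2 GB free.

4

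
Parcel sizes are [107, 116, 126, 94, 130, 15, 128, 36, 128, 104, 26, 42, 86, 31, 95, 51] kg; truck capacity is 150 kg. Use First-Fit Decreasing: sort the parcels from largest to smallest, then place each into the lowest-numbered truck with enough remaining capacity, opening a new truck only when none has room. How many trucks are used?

Sorted descending: 130, 128, 128, 126, 116, 107, 104, 95, 94, 86, 51, 42, 36, 31, 26, 15.
Put 130 kg in truck 1; 20 kg remain.
Put 128 kg in truck 2; 22 kg remain.
Put 128 kg in truck 3; 22 kg remain.
Put 126 kg in truck 4; 24 kg remain.
Put 116 kg in truck 5; 34 kg remain.
Put 107 kg in truck 6; 43 kg remain.
Put 104 kg in truck 7; 46 kg remain.
Put 95 kg in truck 8; 55 kg remain.
Put 94 kg in truck 9; 56 kg remain.
Put 86 kg in truck 10; 64 kg remain.
Put 51 kg in truck 8; 4 kg remain.
Put 42 kg in truck 6; 1 kg remain.
Put 36 kg in truck 7; 10 kg remain.
Put 31 kg in truck 5; 3 kg remain.
Put 26 kg in truck 9; 30 kg remain.
Put 15 kg in truck 1; 5 kg remain.

10 trucks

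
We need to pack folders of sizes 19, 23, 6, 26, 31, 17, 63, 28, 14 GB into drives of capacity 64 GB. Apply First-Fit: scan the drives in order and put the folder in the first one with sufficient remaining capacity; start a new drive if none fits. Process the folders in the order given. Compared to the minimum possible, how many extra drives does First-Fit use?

First-Fit: [19,23,6,14] [26,31] [17,28] [63] → 4 drives.
Total size 227 GB; any packing needs at least ⌈227/64⌉ = 4 drives.
So 4 is already optimal.

0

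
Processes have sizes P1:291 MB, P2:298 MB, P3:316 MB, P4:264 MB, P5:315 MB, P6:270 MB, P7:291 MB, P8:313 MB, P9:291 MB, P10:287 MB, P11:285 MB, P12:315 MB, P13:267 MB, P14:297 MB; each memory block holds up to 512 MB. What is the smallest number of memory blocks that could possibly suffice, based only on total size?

Total size = 291 + 298 + 316 + 264 + 315 + 270 + 291 + 313 + 291 + 287 + 285 + 315 + 267 + 297 = 4100 MB.
⌈4100 / 512⌉ = 9.

9 memory blocks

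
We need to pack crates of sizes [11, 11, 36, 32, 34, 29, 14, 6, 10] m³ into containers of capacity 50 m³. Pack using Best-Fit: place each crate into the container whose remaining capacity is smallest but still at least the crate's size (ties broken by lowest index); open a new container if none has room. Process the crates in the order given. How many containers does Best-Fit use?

Put 11 m³ in container 1; 39 m³ remain.
Put 11 m³ in container 1; 28 m³ remain.
Put 36 m³ in container 2; 14 m³ remain.
Put 32 m³ in container 3; 18 m³ remain.
Put 34 m³ in container 4; 16 m³ remain.
Put 29 m³ in container 5; 21 m³ remain.
Put 14 m³ in container 2; 0 m³ remain.
Put 6 m³ in container 4; 10 m³ remain.
Put 10 m³ in container 4; 0 m³ remain.

5 containers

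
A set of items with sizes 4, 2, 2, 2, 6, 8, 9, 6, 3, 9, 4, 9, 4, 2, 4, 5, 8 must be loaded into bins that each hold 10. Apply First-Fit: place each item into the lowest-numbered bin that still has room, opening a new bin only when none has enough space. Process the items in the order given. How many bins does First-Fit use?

Put 4 in bin 1; 6 remain.
Put 2 in bin 1; 4 remain.
Put 2 in bin 1; 2 remain.
Put 2 in bin 1; 0 remain.
Put 6 in bin 2; 4 remain.
Put 8 in bin 3; 2 remain.
Put 9 in bin 4; 1 remain.
Put 6 in bin 5; 4 remain.
Put 3 in bin 2; 1 remain.
Put 9 in bin 6; 1 remain.
Put 4 in bin 5; 0 remain.
Put 9 in bin 7; 1 remain.
Put 4 in bin 8; 6 remain.
Put 2 in bin 3; 0 remain.
Put 4 in bin 8; 2 remain.
Put 5 in bin 9; 5 remain.
Put 8 in bin 10; 2 remain.
Final bins: [4,2,2,2] [6,3] [8,2] [9] [6,4] [9] [9] [4,4] [5] [8].

10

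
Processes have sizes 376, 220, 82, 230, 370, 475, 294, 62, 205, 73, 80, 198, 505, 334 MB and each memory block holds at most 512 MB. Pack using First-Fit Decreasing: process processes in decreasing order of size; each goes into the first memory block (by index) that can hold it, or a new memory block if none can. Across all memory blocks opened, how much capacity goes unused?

Sorted descending: 505, 475, 376, 370, 334, 294, 230, 220, 205, 198, 82, 80, 73, 62.
memory block 1: place 505 MB, 7 MB left
memory block 2: place 475 MB, 37 MB left
memory block 3: place 376 MB, 136 MB left
memory block 4: place 370 MB, 142 MB left
memory block 5: place 334 MB, 178 MB left
memory block 6: place 294 MB, 218 MB left
memory block 7: place 230 MB, 282 MB left
memory block 7: place 220 MB, 62 MB left
memory block 6: place 205 MB, 13 MB left
memory block 8: place 198 MB, 314 MB left
memory block 3: place 82 MB, 54 MB left
memory block 4: place 80 MB, 62 MB left
memory block 5: place 73 MB, 105 MB left
memory block 4: place 62 MB, 0 MB left
8 memory blocks × 512 MB = 4096 MB; used 3504 MB; unused 592 MB.

592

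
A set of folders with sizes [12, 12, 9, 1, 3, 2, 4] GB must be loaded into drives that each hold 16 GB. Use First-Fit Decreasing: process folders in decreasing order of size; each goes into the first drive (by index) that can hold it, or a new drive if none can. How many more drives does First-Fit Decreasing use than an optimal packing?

0

First-Fit Decreasing: [12,4] [12,3,1] [9,2] → 3 drives.
Total size 43 GB; any packing needs at least ⌈43/16⌉ = 3 drives.
So 3 is already optimal.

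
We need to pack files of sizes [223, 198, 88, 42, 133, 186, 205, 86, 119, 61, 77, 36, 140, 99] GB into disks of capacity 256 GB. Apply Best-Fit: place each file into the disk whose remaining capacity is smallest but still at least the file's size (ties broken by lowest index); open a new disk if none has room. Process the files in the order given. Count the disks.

disk 1: place 223 GB, 33 GB left
disk 2: place 198 GB, 58 GB left
disk 3: place 88 GB, 168 GB left
disk 2: place 42 GB, 16 GB left
disk 3: place 133 GB, 35 GB left
disk 4: place 186 GB, 70 GB left
disk 5: place 205 GB, 51 GB left
disk 6: place 86 GB, 170 GB left
disk 6: place 119 GB, 51 GB left
disk 4: place 61 GB, 9 GB left
disk 7: place 77 GB, 179 GB left
disk 5: place 36 GB, 15 GB left
disk 7: place 140 GB, 39 GB left
disk 8: place 99 GB, 157 GB left

8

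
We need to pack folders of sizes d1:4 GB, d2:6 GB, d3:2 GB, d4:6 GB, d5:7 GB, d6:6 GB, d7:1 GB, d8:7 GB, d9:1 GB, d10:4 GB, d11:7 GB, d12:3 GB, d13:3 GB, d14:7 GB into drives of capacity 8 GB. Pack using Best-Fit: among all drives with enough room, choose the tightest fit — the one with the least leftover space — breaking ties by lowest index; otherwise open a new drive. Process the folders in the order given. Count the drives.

Put d1 (4 GB) in drive 1; 4 GB remain.
Put d2 (6 GB) in drive 2; 2 GB remain.
Put d3 (2 GB) in drive 2; 0 GB remain.
Put d4 (6 GB) in drive 3; 2 GB remain.
Put d5 (7 GB) in drive 4; 1 GB remain.
Put d6 (6 GB) in drive 5; 2 GB remain.
Put d7 (1 GB) in drive 4; 0 GB remain.
Put d8 (7 GB) in drive 6; 1 GB remain.
Put d9 (1 GB) in drive 6; 0 GB remain.
Put d10 (4 GB) in drive 1; 0 GB remain.
Put d11 (7 GB) in drive 7; 1 GB remain.
Put d12 (3 GB) in drive 8; 5 GB remain.
Put d13 (3 GB) in drive 8; 2 GB remain.
Put d14 (7 GB) in drive 9; 1 GB remain.
Final drives: [4,4] [6,2] [6] [7,1] [6] [7,1] [7] [3,3] [7].

9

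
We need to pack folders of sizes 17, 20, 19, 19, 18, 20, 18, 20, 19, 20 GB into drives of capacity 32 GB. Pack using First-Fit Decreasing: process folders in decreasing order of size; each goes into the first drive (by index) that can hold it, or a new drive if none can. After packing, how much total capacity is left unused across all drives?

130

Sorted descending: 20, 20, 20, 20, 19, 19, 19, 18, 18, 17.
20 GB → drive 1 (remaining 12 GB)
20 GB → drive 2 (remaining 12 GB)
20 GB → drive 3 (remaining 12 GB)
20 GB → drive 4 (remaining 12 GB)
19 GB → drive 5 (remaining 13 GB)
19 GB → drive 6 (remaining 13 GB)
19 GB → drive 7 (remaining 13 GB)
18 GB → drive 8 (remaining 14 GB)
18 GB → drive 9 (remaining 14 GB)
17 GB → drive 10 (remaining 15 GB)
10 drives × 32 GB = 320 GB; used 190 GB; unused 130 GB.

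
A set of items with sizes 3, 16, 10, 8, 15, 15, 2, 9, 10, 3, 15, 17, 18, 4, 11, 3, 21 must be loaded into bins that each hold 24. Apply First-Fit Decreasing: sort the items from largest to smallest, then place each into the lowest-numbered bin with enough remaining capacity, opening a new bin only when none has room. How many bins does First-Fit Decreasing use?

Sorted descending: 21, 18, 17, 16, 15, 15, 15, 11, 10, 10, 9, 8, 4, 3, 3, 3, 2.
Put 21 in bin 1; 3 remain.
Put 18 in bin 2; 6 remain.
Put 17 in bin 3; 7 remain.
Put 16 in bin 4; 8 remain.
Put 15 in bin 5; 9 remain.
Put 15 in bin 6; 9 remain.
Put 15 in bin 7; 9 remain.
Put 11 in bin 8; 13 remain.
Put 10 in bin 8; 3 remain.
Put 10 in bin 9; 14 remain.
Put 9 in bin 5; 0 remain.
Put 8 in bin 4; 0 remain.
Put 4 in bin 2; 2 remain.
Put 3 in bin 1; 0 remain.
Put 3 in bin 3; 4 remain.
Put 3 in bin 3; 1 remain.
Put 2 in bin 2; 0 remain.
Final bins: [21,3] [18,4,2] [17,3,3] [16,8] [15,9] [15] [15] [11,10] [10].

9 bins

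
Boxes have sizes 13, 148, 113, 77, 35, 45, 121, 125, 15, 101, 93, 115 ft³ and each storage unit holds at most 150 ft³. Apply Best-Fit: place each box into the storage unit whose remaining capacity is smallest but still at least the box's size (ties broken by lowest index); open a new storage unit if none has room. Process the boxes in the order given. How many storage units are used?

13 ft³ → storage unit 1 (remaining 137 ft³)
148 ft³ → storage unit 2 (remaining 2 ft³)
113 ft³ → storage unit 1 (remaining 24 ft³)
77 ft³ → storage unit 3 (remaining 73 ft³)
35 ft³ → storage unit 3 (remaining 38 ft³)
45 ft³ → storage unit 4 (remaining 105 ft³)
121 ft³ → storage unit 5 (remaining 29 ft³)
125 ft³ → storage unit 6 (remaining 25 ft³)
15 ft³ → storage unit 1 (remaining 9 ft³)
101 ft³ → storage unit 4 (remaining 4 ft³)
93 ft³ → storage unit 7 (remaining 57 ft³)
115 ft³ → storage unit 8 (remaining 35 ft³)

8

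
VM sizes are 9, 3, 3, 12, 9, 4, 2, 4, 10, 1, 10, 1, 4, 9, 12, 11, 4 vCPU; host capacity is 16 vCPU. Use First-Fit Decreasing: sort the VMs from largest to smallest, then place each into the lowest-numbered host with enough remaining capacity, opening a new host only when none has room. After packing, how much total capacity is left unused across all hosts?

20

Sorted descending: 12, 12, 11, 10, 10, 9, 9, 9, 4, 4, 4, 4, 3, 3, 2, 1, 1.
host 1: place 12 vCPU, 4 vCPU left
host 2: place 12 vCPU, 4 vCPU left
host 3: place 11 vCPU, 5 vCPU left
host 4: place 10 vCPU, 6 vCPU left
host 5: place 10 vCPU, 6 vCPU left
host 6: place 9 vCPU, 7 vCPU left
host 7: place 9 vCPU, 7 vCPU left
host 8: place 9 vCPU, 7 vCPU left
host 1: place 4 vCPU, 0 vCPU left
host 2: place 4 vCPU, 0 vCPU left
host 3: place 4 vCPU, 1 vCPU left
host 4: place 4 vCPU, 2 vCPU left
host 5: place 3 vCPU, 3 vCPU left
host 5: place 3 vCPU, 0 vCPU left
host 4: place 2 vCPU, 0 vCPU left
host 3: place 1 vCPU, 0 vCPU left
host 6: place 1 vCPU, 6 vCPU left
8 hosts × 16 vCPU = 128 vCPU; used 108 vCPU; unused 20 vCPU.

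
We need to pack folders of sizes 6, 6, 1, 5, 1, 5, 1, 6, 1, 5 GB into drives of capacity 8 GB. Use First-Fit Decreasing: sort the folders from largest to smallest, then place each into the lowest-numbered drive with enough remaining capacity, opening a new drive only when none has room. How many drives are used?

Sorted descending: 6, 6, 6, 5, 5, 5, 1, 1, 1, 1.
Put 6 GB in drive 1; 2 GB remain.
Put 6 GB in drive 2; 2 GB remain.
Put 6 GB in drive 3; 2 GB remain.
Put 5 GB in drive 4; 3 GB remain.
Put 5 GB in drive 5; 3 GB remain.
Put 5 GB in drive 6; 3 GB remain.
Put 1 GB in drive 1; 1 GB remain.
Put 1 GB in drive 1; 0 GB remain.
Put 1 GB in drive 2; 1 GB remain.
Put 1 GB in drive 2; 0 GB remain.
Final drives: [6,1,1] [6,1,1] [6] [5] [5] [5].

6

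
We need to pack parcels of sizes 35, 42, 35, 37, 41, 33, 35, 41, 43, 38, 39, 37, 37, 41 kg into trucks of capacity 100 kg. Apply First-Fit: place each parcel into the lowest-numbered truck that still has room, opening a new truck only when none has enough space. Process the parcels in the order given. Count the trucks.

35 kg → truck 1 (remaining 65 kg)
42 kg → truck 1 (remaining 23 kg)
35 kg → truck 2 (remaining 65 kg)
37 kg → truck 2 (remaining 28 kg)
41 kg → truck 3 (remaining 59 kg)
33 kg → truck 3 (remaining 26 kg)
35 kg → truck 4 (remaining 65 kg)
41 kg → truck 4 (remaining 24 kg)
43 kg → truck 5 (remaining 57 kg)
38 kg → truck 5 (remaining 19 kg)
39 kg → truck 6 (remaining 61 kg)
37 kg → truck 6 (remaining 24 kg)
37 kg → truck 7 (remaining 63 kg)
41 kg → truck 7 (remaining 22 kg)

7 trucks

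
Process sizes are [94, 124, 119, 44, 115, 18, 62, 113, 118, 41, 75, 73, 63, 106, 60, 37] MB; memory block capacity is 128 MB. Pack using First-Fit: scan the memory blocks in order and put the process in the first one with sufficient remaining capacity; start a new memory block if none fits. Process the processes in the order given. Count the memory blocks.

memory block 1: place 94 MB, 34 MB left
memory block 2: place 124 MB, 4 MB left
memory block 3: place 119 MB, 9 MB left
memory block 4: place 44 MB, 84 MB left
memory block 5: place 115 MB, 13 MB left
memory block 1: place 18 MB, 16 MB left
memory block 4: place 62 MB, 22 MB left
memory block 6: place 113 MB, 15 MB left
memory block 7: place 118 MB, 10 MB left
memory block 8: place 41 MB, 87 MB left
memory block 8: place 75 MB, 12 MB left
memory block 9: place 73 MB, 55 MB left
memory block 10: place 63 MB, 65 MB left
memory block 11: place 106 MB, 22 MB left
memory block 10: place 60 MB, 5 MB left
memory block 9: place 37 MB, 18 MB left

11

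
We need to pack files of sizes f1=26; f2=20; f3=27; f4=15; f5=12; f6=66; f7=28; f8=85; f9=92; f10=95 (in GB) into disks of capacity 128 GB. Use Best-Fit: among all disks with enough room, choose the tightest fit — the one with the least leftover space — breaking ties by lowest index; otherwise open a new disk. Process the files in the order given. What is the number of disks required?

5 disks

f1 (26 GB) → disk 1 (remaining 102 GB)
f2 (20 GB) → disk 1 (remaining 82 GB)
f3 (27 GB) → disk 1 (remaining 55 GB)
f4 (15 GB) → disk 1 (remaining 40 GB)
f5 (12 GB) → disk 1 (remaining 28 GB)
f6 (66 GB) → disk 2 (remaining 62 GB)
f7 (28 GB) → disk 1 (remaining 0 GB)
f8 (85 GB) → disk 3 (remaining 43 GB)
f9 (92 GB) → disk 4 (remaining 36 GB)
f10 (95 GB) → disk 5 (remaining 33 GB)
Final disks: [26,20,27,15,12,28] [66] [85] [92] [95].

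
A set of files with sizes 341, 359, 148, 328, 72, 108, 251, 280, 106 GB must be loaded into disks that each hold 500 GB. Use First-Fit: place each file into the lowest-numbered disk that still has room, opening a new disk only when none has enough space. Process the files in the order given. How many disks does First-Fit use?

5 disks

341 GB → disk 1 (remaining 159 GB)
359 GB → disk 2 (remaining 141 GB)
148 GB → disk 1 (remaining 11 GB)
328 GB → disk 3 (remaining 172 GB)
72 GB → disk 2 (remaining 69 GB)
108 GB → disk 3 (remaining 64 GB)
251 GB → disk 4 (remaining 249 GB)
280 GB → disk 5 (remaining 220 GB)
106 GB → disk 4 (remaining 143 GB)
Final disks: [341,148] [359,72] [328,108] [251,106] [280].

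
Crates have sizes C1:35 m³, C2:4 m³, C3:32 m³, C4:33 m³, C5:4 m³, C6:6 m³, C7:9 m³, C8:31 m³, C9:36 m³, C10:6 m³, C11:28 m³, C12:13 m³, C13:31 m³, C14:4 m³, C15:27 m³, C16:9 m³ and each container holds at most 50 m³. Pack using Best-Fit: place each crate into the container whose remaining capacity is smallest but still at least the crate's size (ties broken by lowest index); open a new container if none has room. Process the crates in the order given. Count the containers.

8

container 1: place C1 (35 m³), 15 m³ left
container 1: place C2 (4 m³), 11 m³ left
container 2: place C3 (32 m³), 18 m³ left
container 3: place C4 (33 m³), 17 m³ left
container 1: place C5 (4 m³), 7 m³ left
container 1: place C6 (6 m³), 1 m³ left
container 3: place C7 (9 m³), 8 m³ left
container 4: place C8 (31 m³), 19 m³ left
container 5: place C9 (36 m³), 14 m³ left
container 3: place C10 (6 m³), 2 m³ left
container 6: place C11 (28 m³), 22 m³ left
container 5: place C12 (13 m³), 1 m³ left
container 7: place C13 (31 m³), 19 m³ left
container 2: place C14 (4 m³), 14 m³ left
container 8: place C15 (27 m³), 23 m³ left
container 2: place C16 (9 m³), 5 m³ left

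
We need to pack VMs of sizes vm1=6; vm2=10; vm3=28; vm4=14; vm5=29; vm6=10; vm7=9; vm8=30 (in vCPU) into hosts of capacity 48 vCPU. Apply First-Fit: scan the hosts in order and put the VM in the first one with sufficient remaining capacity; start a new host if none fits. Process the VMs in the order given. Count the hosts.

host 1: place vm1 (6 vCPU), 42 vCPU left
host 1: place vm2 (10 vCPU), 32 vCPU left
host 1: place vm3 (28 vCPU), 4 vCPU left
host 2: place vm4 (14 vCPU), 34 vCPU left
host 2: place vm5 (29 vCPU), 5 vCPU left
host 3: place vm6 (10 vCPU), 38 vCPU left
host 3: place vm7 (9 vCPU), 29 vCPU left
host 4: place vm8 (30 vCPU), 18 vCPU left
Final hosts: [6,10,28] [14,29] [10,9] [30].

4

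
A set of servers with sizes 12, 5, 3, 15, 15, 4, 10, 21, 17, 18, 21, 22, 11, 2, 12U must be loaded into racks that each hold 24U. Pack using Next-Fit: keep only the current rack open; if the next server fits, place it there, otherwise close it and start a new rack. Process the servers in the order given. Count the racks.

Put 12U in rack 1; 12U remain.
Put 5U in rack 1; 7U remain.
Put 3U in rack 1; 4U remain.
Put 15U in rack 2; 9U remain.
Put 15U in rack 3; 9U remain.
Put 4U in rack 3; 5U remain.
Put 10U in rack 4; 14U remain.
Put 21U in rack 5; 3U remain.
Put 17U in rack 6; 7U remain.
Put 18U in rack 7; 6U remain.
Put 21U in rack 8; 3U remain.
Put 22U in rack 9; 2U remain.
Put 11U in rack 10; 13U remain.
Put 2U in rack 10; 11U remain.
Put 12U in rack 11; 12U remain.

11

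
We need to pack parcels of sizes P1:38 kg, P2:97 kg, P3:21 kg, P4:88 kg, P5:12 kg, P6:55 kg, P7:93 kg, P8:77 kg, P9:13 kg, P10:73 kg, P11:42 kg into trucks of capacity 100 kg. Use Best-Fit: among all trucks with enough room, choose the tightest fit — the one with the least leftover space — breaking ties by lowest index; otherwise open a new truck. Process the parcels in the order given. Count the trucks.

Put P1 (38 kg) in truck 1; 62 kg remain.
Put P2 (97 kg) in truck 2; 3 kg remain.
Put P3 (21 kg) in truck 1; 41 kg remain.
Put P4 (88 kg) in truck 3; 12 kg remain.
Put P5 (12 kg) in truck 3; 0 kg remain.
Put P6 (55 kg) in truck 4; 45 kg remain.
Put P7 (93 kg) in truck 5; 7 kg remain.
Put P8 (77 kg) in truck 6; 23 kg remain.
Put P9 (13 kg) in truck 6; 10 kg remain.
Put P10 (73 kg) in truck 7; 27 kg remain.
Put P11 (42 kg) in truck 4; 3 kg remain.

7 trucks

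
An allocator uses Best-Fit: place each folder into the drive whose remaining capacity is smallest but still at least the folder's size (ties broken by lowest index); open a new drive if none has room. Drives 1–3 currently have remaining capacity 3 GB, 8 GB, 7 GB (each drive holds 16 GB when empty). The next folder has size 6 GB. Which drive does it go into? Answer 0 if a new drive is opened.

Drives with room: drive 2 (8 GB), drive 3 (7 GB).
Tightest fit is drive 3 with 7 GB free.

3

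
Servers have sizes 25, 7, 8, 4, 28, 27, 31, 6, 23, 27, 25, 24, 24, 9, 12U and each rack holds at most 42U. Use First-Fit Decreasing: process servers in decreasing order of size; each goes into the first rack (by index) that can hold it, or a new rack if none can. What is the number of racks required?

9 racks

Sorted descending: 31, 28, 27, 27, 25, 25, 24, 24, 23, 12, 9, 8, 7, 6, 4.
rack 1: place 31U, 11U left
rack 2: place 28U, 14U left
rack 3: place 27U, 15U left
rack 4: place 27U, 15U left
rack 5: place 25U, 17U left
rack 6: place 25U, 17U left
rack 7: place 24U, 18U left
rack 8: place 24U, 18U left
rack 9: place 23U, 19U left
rack 2: place 12U, 2U left
rack 1: place 9U, 2U left
rack 3: place 8U, 7U left
rack 3: place 7U, 0U left
rack 4: place 6U, 9U left
rack 4: place 4U, 5U left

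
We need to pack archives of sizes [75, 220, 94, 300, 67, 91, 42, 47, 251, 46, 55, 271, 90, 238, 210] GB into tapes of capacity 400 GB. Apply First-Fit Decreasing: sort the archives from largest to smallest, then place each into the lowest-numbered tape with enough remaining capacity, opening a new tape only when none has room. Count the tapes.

Sorted descending: 300, 271, 251, 238, 220, 210, 94, 91, 90, 75, 67, 55, 47, 46, 42.
300 GB → tape 1 (remaining 100 GB)
271 GB → tape 2 (remaining 129 GB)
251 GB → tape 3 (remaining 149 GB)
238 GB → tape 4 (remaining 162 GB)
220 GB → tape 5 (remaining 180 GB)
210 GB → tape 6 (remaining 190 GB)
94 GB → tape 1 (remaining 6 GB)
91 GB → tape 2 (remaining 38 GB)
90 GB → tape 3 (remaining 59 GB)
75 GB → tape 4 (remaining 87 GB)
67 GB → tape 4 (remaining 20 GB)
55 GB → tape 3 (remaining 4 GB)
47 GB → tape 5 (remaining 133 GB)
46 GB → tape 5 (remaining 87 GB)
42 GB → tape 5 (remaining 45 GB)
Final tapes: [300,94] [271,91] [251,90,55] [238,75,67] [220,47,46,42] [210].

6 tapes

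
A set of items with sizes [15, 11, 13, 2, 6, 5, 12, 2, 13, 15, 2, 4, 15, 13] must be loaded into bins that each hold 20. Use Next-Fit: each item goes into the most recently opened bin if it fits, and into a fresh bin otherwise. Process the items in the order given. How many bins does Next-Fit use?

9

15 → bin 1 (remaining 5)
11 → bin 2 (remaining 9)
13 → bin 3 (remaining 7)
2 → bin 3 (remaining 5)
6 → bin 4 (remaining 14)
5 → bin 4 (remaining 9)
12 → bin 5 (remaining 8)
2 → bin 5 (remaining 6)
13 → bin 6 (remaining 7)
15 → bin 7 (remaining 5)
2 → bin 7 (remaining 3)
4 → bin 8 (remaining 16)
15 → bin 8 (remaining 1)
13 → bin 9 (remaining 7)
Final bins: [15] [11] [13,2] [6,5] [12,2] [13] [15,2] [4,15] [13].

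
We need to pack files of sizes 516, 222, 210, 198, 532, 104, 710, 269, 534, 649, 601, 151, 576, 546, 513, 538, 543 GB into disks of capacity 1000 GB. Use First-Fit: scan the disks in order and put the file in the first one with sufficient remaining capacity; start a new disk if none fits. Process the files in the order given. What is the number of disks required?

11

516 GB → disk 1 (remaining 484 GB)
222 GB → disk 1 (remaining 262 GB)
210 GB → disk 1 (remaining 52 GB)
198 GB → disk 2 (remaining 802 GB)
532 GB → disk 2 (remaining 270 GB)
104 GB → disk 2 (remaining 166 GB)
710 GB → disk 3 (remaining 290 GB)
269 GB → disk 3 (remaining 21 GB)
534 GB → disk 4 (remaining 466 GB)
649 GB → disk 5 (remaining 351 GB)
601 GB → disk 6 (remaining 399 GB)
151 GB → disk 2 (remaining 15 GB)
576 GB → disk 7 (remaining 424 GB)
546 GB → disk 8 (remaining 454 GB)
513 GB → disk 9 (remaining 487 GB)
538 GB → disk 10 (remaining 462 GB)
543 GB → disk 11 (remaining 457 GB)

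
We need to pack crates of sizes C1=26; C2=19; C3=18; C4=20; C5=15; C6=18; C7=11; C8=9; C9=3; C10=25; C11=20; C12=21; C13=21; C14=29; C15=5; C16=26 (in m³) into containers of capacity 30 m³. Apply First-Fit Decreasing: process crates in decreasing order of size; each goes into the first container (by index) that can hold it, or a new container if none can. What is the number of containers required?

12 containers

Sorted descending: 29, 26, 26, 25, 21, 21, 20, 20, 19, 18, 18, 15, 11, 9, 5, 3.
Put 29 m³ in container 1; 1 m³ remain.
Put 26 m³ in container 2; 4 m³ remain.
Put 26 m³ in container 3; 4 m³ remain.
Put 25 m³ in container 4; 5 m³ remain.
Put 21 m³ in container 5; 9 m³ remain.
Put 21 m³ in container 6; 9 m³ remain.
Put 20 m³ in container 7; 10 m³ remain.
Put 20 m³ in container 8; 10 m³ remain.
Put 19 m³ in container 9; 11 m³ remain.
Put 18 m³ in container 10; 12 m³ remain.
Put 18 m³ in container 11; 12 m³ remain.
Put 15 m³ in container 12; 15 m³ remain.
Put 11 m³ in container 9; 0 m³ remain.
Put 9 m³ in container 5; 0 m³ remain.
Put 5 m³ in container 4; 0 m³ remain.
Put 3 m³ in container 2; 1 m³ remain.
Final containers: [29] [26,3] [26] [25,5] [21,9] [21] [20] [20] [19,11] [18] [18] [15].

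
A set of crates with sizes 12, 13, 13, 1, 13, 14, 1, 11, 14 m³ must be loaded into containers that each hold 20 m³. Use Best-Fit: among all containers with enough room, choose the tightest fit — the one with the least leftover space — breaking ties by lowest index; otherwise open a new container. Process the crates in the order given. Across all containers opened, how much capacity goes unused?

container 1: place 12 m³, 8 m³ left
container 2: place 13 m³, 7 m³ left
container 3: place 13 m³, 7 m³ left
container 2: place 1 m³, 6 m³ left
container 4: place 13 m³, 7 m³ left
container 5: place 14 m³, 6 m³ left
container 2: place 1 m³, 5 m³ left
container 6: place 11 m³, 9 m³ left
container 7: place 14 m³, 6 m³ left
7 containers × 20 m³ = 140 m³; used 92 m³; unused 48 m³.

48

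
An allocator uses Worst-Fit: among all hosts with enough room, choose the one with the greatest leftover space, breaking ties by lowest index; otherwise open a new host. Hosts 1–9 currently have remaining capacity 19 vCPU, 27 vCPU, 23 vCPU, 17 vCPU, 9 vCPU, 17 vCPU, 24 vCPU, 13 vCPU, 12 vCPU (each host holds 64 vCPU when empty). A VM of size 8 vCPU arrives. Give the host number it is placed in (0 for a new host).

2

Hosts with room: host 1 (19 vCPU), host 2 (27 vCPU), host 3 (23 vCPU), host 4 (17 vCPU), host 5 (9 vCPU), host 6 (17 vCPU), host 7 (24 vCPU), host 8 (13 vCPU), host 9 (12 vCPU).
Most room is host 2 with 27 vCPU free.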